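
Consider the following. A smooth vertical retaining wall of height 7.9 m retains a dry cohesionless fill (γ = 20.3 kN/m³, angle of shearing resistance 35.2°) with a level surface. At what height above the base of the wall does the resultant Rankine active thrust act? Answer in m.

K_a = 0.2687.
The pressure distribution is triangular, so the resultant acts at H/3 above the base = 7.9/3 = 2.633 m.

2.63 m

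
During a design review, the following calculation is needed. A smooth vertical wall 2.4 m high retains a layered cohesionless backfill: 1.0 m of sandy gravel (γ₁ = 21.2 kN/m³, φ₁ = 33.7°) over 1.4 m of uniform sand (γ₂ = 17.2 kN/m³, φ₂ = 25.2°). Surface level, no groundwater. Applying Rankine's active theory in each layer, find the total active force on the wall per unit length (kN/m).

21.8 kN/m

K_a1 = tan²(45°−33.7°/2) = 0.2863; K_a2 = tan²(45°−25.2°/2) = 0.4027.
Layer 1: σ at base = K_a1 γ₁ h₁ = 6.070 kPa; P₁ = ½×6.070×1.0 = 3.035.
Layer 2: σ_v at top = γ₁h₁ = 21.20; σ_h top = K_a2×21.20 = 8.538; σ_h base = K_a2×(21.20+17.2×1.4) = 18.24.
P₂ = ½(8.538+18.24)×1.4 = 18.74. Total P_a = 3.035+18.74 = 21.78 kN/m.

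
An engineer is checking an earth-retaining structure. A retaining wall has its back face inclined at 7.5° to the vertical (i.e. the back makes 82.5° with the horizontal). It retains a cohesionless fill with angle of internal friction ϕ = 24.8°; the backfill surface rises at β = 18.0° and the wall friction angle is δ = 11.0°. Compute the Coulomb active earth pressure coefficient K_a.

0.604

K_a = sin²(α+φ) / [sin²α · sin(α−δ) · (1 + √{sin(φ+δ)sin(φ−β) / (sin(α−δ)sin(α+β))})²].
With α = 82.5°, φ = 24.8°, δ = 11.0°, β = 18.0°: K_a = 0.6039.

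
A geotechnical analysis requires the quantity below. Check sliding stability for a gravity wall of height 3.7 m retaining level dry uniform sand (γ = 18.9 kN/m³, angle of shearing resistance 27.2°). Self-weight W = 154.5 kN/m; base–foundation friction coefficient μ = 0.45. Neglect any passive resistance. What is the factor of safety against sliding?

1.44

K_a = tan²(45° − 27.2°/2) = 0.3726.
P_a = ½K_aγH² = 0.5×0.3726×18.9×3.7² = 48.20 kN/m, acting at H/3 = 1.233 m above the base.
FS_sliding = μW / P_a = 0.45×154.5 / 48.20 = 1.442.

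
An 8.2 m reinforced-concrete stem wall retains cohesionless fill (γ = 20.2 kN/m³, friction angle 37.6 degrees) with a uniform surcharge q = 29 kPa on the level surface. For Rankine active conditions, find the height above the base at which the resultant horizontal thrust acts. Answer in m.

3.09 m

K_a = 0.2421.
Triangular part P₁ = ½K_aγH² = 164.4 at H/3 = 2.733 m; rectangular part P₂ = K_a q H = 57.58 at H/2 = 4.100 m.
ȳ = (P₁·2.733 + P₂·4.100)/(P₁+P₂) = 3.088 m.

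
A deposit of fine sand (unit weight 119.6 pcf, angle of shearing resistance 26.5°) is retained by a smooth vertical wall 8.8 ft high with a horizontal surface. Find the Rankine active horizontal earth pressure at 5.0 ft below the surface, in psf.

K_a = (1 − sin φ)/(1 + sin φ) = 0.3829.
σ_h = K_a γ z = 0.3829 × 119.6 × 5.0 = 229.0 psf.

229 psf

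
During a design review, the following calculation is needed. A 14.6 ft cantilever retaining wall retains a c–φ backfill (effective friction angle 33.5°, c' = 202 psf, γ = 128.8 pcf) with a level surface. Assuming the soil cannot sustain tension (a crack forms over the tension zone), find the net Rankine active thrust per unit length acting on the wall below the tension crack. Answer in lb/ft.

K_a = 0.2887; √K_a = 0.5373.
Tension-crack depth z_c = 2c/(γ√K_a) = 2×202/(128.8×0.5373) = 5.838 ft.
σ_a at base = K_a γ H − 2c√K_a = 0.2887×128.8×14.6 − 2×202×0.5373 = 325.8 psf.
P_a = ½ × 325.8 × (H − z_c) = 0.5×325.8×8.762 = 1428 lb/ft.

1430 lb/ft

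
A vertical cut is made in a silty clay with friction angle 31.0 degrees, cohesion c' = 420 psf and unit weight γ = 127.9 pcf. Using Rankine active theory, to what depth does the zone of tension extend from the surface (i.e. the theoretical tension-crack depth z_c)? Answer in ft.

11.6 ft

K_a = tan²(45° − 31.0°/2) = 0.3201; √K_a = 0.5658.
The active pressure is zero where K_a γ z = 2c√K_a, so z_c = 2c/(γ√K_a) = 2×420/(127.9×0.5658) = 11.61 ft.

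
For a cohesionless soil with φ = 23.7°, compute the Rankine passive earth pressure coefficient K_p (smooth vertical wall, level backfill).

2.34

K_p = (1 + sin φ)/(1 − sin φ) = tan²(45° + 23.7°/2) = 2.344.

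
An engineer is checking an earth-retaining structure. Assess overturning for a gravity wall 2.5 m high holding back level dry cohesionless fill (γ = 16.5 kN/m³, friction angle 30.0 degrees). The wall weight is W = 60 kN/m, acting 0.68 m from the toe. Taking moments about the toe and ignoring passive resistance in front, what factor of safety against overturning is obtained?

K_a = tan²(45° − 30.0°/2) = 0.3333.
P_a = ½K_aγH² = 0.5×0.3333×16.5×2.5² = 17.19 kN/m, acting at H/3 = 0.8333 m above the base.
Overturning moment M_o = P_a × H/3 = 17.19 × 0.8333 = 14.32.
Resisting moment M_r = W × 0.68 = 60 × 0.68 = 40.80.
FS_overturning = M_r/M_o = 40.80/14.32 = 2.849.

2.85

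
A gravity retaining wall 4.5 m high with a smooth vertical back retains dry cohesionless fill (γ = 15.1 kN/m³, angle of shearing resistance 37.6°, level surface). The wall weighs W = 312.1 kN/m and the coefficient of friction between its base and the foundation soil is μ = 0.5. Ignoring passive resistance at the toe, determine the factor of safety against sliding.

4.22

K_a = tan²(45° − 37.6°/2) = 0.2421.
P_a = ½K_aγH² = 0.5×0.2421×15.1×4.5² = 37.02 kN/m, acting at H/3 = 1.500 m above the base.
FS_sliding = μW / P_a = 0.5×312.1 / 37.02 = 4.216.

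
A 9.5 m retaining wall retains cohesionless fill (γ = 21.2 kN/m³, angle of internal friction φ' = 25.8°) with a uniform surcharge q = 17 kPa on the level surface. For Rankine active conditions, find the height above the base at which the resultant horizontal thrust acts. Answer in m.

K_a = 0.3935.
Triangular part P₁ = ½K_aγH² = 376.4 at H/3 = 3.167 m; rectangular part P₂ = K_a q H = 63.55 at H/2 = 4.750 m.
ȳ = (P₁·3.167 + P₂·4.750)/(P₁+P₂) = 3.395 m.

3.40 m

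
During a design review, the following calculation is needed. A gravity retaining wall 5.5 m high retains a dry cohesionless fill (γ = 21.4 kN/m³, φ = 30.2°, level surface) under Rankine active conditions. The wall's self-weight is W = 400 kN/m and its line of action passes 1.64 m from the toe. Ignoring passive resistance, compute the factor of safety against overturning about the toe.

3.34

K_a = tan²(45° − 30.2°/2) = 0.3307.
P_a = ½K_aγH² = 0.5×0.3307×21.4×5.5² = 107.0 kN/m, acting at H/3 = 1.833 m above the base.
Overturning moment M_o = P_a × H/3 = 107.0 × 1.833 = 196.2.
Resisting moment M_r = W × 1.64 = 400 × 1.64 = 656.0.
FS_overturning = M_r/M_o = 656.0/196.2 = 3.343.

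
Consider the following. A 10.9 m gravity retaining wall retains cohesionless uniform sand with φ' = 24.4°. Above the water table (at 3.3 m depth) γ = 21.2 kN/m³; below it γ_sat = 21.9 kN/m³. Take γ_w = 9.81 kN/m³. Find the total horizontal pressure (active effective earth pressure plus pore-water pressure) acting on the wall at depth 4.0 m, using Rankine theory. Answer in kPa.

39.4 kPa

K_a = (1 − sin φ)/(1 + sin φ) = 0.4153.
γ' = 21.9 − 9.81 = 12.09 kN/m³.
Effective vertical stress at 4.0 m: σ'_v = 21.2×3.3 + 12.09×0.700 = 78.42 kPa.
σ'_h = K_a σ'_v = 0.4153 × 78.42 = 32.57 kPa; u = γ_w × 0.700 = 6.867 kPa.
Total σ_h = 32.57 + 6.867 = 39.44 kPa.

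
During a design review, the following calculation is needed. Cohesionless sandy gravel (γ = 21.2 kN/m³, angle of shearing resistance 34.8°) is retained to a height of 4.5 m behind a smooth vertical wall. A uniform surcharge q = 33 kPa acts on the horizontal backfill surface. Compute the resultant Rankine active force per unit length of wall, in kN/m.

99.3 kN/m

K_a = tan²(45° − φ/2) = 0.2733.
Soil triangle: ½ K_a γ H² = 0.5×0.2733×21.2×4.5² = 58.67 kN/m.
Surcharge rectangle: K_a q H = 0.2733×33×4.5 = 40.59 kN/m.
Total = 58.67 + 40.59 = 99.25 kN/m.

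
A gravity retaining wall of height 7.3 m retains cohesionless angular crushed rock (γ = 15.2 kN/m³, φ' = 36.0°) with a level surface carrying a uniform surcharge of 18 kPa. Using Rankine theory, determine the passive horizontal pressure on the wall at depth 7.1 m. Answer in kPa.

K_p = (1 + sin φ)/(1 − sin φ) = 3.852.
σ_v = γz + q = 15.2 × 7.1 + 18 = 125.9 kPa.
σ_h = K_p σ_v = 3.852 × 125.9 = 485.0 kPa.

485 kPa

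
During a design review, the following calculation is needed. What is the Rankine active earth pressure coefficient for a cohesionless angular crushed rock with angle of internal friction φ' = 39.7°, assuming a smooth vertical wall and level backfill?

0.220

K_a = (1 − sin φ)/(1 + sin φ) = (1 − sin 39.7°)/(1 + sin 39.7°) = 0.2204.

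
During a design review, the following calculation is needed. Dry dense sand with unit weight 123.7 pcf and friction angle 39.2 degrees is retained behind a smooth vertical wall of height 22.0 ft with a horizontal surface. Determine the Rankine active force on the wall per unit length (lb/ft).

6750 lb/ft

K_a = tan²(45° − φ/2) = 0.2255.
P_a = ½ K_a γ H² = 0.5 × 0.2255 × 123.7 × 22.0² = 6749 lb/ft.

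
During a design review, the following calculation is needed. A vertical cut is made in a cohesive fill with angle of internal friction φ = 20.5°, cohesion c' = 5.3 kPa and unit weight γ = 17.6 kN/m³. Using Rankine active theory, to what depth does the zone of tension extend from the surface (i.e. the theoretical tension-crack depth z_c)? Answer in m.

0.868 m

K_a = tan²(45° − 20.5°/2) = 0.4813; √K_a = 0.6937.
The active pressure is zero where K_a γ z = 2c√K_a, so z_c = 2c/(γ√K_a) = 2×5.3/(17.6×0.6937) = 0.8682 m.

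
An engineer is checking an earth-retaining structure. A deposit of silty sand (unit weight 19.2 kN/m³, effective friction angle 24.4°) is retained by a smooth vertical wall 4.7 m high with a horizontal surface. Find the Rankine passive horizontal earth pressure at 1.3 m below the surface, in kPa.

60.1 kPa

K_p = (1 + sin φ)/(1 − sin φ) = 2.408.
σ_h = K_p γ z = 2.408 × 19.2 × 1.3 = 60.10 kPa.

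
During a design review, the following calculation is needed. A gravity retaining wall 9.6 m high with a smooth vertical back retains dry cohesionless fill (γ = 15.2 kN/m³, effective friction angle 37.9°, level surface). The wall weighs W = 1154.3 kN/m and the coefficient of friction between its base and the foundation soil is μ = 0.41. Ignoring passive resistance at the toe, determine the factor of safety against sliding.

2.83

K_a = tan²(45° − 37.9°/2) = 0.2389.
P_a = ½K_aγH² = 0.5×0.2389×15.2×9.6² = 167.4 kN/m, acting at H/3 = 3.200 m above the base.
FS_sliding = μW / P_a = 0.41×1154.3 / 167.4 = 2.828.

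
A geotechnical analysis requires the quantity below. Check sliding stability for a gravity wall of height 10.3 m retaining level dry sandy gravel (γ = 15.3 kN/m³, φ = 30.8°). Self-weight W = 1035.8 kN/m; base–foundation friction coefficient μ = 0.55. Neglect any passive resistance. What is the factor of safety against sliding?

2.18

K_a = tan²(45° − 30.8°/2) = 0.3227.
P_a = ½K_aγH² = 0.5×0.3227×15.3×10.3² = 261.9 kN/m, acting at H/3 = 3.433 m above the base.
FS_sliding = μW / P_a = 0.55×1035.8 / 261.9 = 2.175.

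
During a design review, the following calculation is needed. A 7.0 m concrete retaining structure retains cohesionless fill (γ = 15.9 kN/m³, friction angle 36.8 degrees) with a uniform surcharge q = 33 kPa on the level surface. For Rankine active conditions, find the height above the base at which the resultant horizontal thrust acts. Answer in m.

K_a = 0.2508.
Triangular part P₁ = ½K_aγH² = 97.68 at H/3 = 2.333 m; rectangular part P₂ = K_a q H = 57.93 at H/2 = 3.500 m.
ȳ = (P₁·2.333 + P₂·3.500)/(P₁+P₂) = 2.768 m.

2.77 m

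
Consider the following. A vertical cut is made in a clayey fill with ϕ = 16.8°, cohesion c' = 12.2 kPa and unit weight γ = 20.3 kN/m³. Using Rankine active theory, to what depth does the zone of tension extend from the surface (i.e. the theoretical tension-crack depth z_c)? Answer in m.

K_a = tan²(45° − 16.8°/2) = 0.5516; √K_a = 0.7427.
The active pressure is zero where K_a γ z = 2c√K_a, so z_c = 2c/(γ√K_a) = 2×12.2/(20.3×0.7427) = 1.618 m.

1.62 m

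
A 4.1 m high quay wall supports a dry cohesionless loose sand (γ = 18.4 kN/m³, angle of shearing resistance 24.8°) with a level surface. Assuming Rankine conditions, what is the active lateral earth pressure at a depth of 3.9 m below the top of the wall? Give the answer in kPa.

K_a = (1 − sin φ)/(1 + sin φ) = 0.4090.
σ_h = K_a γ z = 0.4090 × 18.4 × 3.9 = 29.35 kPa.

29.3 kPa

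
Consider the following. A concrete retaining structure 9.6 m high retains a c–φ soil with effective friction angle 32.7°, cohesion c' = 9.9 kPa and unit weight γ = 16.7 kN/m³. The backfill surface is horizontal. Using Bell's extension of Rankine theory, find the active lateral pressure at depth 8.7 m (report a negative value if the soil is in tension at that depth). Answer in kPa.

K_a = (1 − sin φ)/(1 + sin φ) = 0.2985.
σ_a = K_a γ z − 2c√K_a = 0.2985×16.7×8.7 − 2×9.9×0.5464 = 32.55 kPa.

32.6 kPa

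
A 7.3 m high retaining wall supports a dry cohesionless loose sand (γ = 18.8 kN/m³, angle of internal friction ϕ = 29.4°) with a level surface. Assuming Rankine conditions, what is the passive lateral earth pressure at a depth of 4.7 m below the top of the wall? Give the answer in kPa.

K_p = (1 + sin φ)/(1 − sin φ) = 2.929.
σ_h = K_p γ z = 2.929 × 18.8 × 4.7 = 258.8 kPa.

259 kPa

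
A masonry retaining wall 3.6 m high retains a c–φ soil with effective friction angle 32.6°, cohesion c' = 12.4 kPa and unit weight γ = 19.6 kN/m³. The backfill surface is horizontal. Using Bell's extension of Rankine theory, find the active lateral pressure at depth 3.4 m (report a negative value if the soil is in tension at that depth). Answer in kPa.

K_a = (1 − sin φ)/(1 + sin φ) = 0.2997.
σ_a = K_a γ z − 2c√K_a = 0.2997×19.6×3.4 − 2×12.4×0.5475 = 6.397 kPa.

6.40 kPa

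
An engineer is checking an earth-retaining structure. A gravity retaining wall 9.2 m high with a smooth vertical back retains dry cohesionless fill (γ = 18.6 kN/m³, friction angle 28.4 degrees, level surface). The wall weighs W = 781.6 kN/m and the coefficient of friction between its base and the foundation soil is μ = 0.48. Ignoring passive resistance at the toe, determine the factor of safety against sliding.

1.34

K_a = tan²(45° − 28.4°/2) = 0.3554.
P_a = ½K_aγH² = 0.5×0.3554×18.6×9.2² = 279.7 kN/m, acting at H/3 = 3.067 m above the base.
FS_sliding = μW / P_a = 0.48×781.6 / 279.7 = 1.341.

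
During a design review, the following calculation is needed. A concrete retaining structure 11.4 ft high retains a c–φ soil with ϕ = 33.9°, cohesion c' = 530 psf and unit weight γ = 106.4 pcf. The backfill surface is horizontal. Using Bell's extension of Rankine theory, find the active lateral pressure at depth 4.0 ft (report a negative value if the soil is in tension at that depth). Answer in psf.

-444 psf

K_a = (1 − sin φ)/(1 + sin φ) = 0.2839.
σ_a = K_a γ z − 2c√K_a = 0.2839×106.4×4.0 − 2×530×0.5328 = -444.0 psf.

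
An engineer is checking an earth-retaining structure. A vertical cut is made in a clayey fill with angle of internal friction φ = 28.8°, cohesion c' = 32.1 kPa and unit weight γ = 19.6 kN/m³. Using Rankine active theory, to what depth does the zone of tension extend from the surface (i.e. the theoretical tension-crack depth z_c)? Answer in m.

5.54 m

K_a = tan²(45° − 28.8°/2) = 0.3498; √K_a = 0.5914.
The active pressure is zero where K_a γ z = 2c√K_a, so z_c = 2c/(γ√K_a) = 2×32.1/(19.6×0.5914) = 5.539 m.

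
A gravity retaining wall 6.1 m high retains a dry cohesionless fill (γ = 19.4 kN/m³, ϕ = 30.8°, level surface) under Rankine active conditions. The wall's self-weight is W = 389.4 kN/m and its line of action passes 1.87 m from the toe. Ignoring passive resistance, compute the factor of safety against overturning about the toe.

K_a = tan²(45° − 30.8°/2) = 0.3227.
P_a = ½K_aγH² = 0.5×0.3227×19.4×6.1² = 116.5 kN/m, acting at H/3 = 2.033 m above the base.
Overturning moment M_o = P_a × H/3 = 116.5 × 2.033 = 236.8.
Resisting moment M_r = W × 1.87 = 389.4 × 1.87 = 728.2.
FS_overturning = M_r/M_o = 728.2/236.8 = 3.075.

3.07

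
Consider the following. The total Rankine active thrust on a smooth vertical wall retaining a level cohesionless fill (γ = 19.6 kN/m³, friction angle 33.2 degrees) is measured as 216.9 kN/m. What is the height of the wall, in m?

K_a = 0.2924. P_a = ½ K_a γ H² ⇒ H = √(2P_a/(K_a γ)).
H = √(2×216.9/(0.2924×19.6)) = 8.701 m.

8.70 m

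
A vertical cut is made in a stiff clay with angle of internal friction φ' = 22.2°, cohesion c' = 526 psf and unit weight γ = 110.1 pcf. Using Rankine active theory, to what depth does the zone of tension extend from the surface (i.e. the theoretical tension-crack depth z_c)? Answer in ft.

K_a = tan²(45° − 22.2°/2) = 0.4515; √K_a = 0.6720.
The active pressure is zero where K_a γ z = 2c√K_a, so z_c = 2c/(γ√K_a) = 2×526/(110.1×0.6720) = 14.22 ft.

14.2 ft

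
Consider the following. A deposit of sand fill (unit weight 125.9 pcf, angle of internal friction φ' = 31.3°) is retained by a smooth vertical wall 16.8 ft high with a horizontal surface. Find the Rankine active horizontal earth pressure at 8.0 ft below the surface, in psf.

318 psf

K_a = (1 − sin φ)/(1 + sin φ) = 0.3162.
σ_h = K_a γ z = 0.3162 × 125.9 × 8.0 = 318.5 psf.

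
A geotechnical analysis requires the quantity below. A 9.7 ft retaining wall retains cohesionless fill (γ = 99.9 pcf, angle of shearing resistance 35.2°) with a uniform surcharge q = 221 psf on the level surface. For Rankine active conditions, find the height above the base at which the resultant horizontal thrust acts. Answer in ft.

K_a = 0.2687.
Triangular part P₁ = ½K_aγH² = 1263 at H/3 = 3.233 ft; rectangular part P₂ = K_a q H = 576.0 at H/2 = 4.850 ft.
ȳ = (P₁·3.233 + P₂·4.850)/(P₁+P₂) = 3.740 ft.

3.74 ft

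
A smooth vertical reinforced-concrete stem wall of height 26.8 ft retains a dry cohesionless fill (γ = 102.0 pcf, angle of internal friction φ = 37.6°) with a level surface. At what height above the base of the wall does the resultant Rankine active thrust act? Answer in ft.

K_a = 0.2421.
The pressure distribution is triangular, so the resultant acts at H/3 above the base = 26.8/3 = 8.933 ft.

8.93 ft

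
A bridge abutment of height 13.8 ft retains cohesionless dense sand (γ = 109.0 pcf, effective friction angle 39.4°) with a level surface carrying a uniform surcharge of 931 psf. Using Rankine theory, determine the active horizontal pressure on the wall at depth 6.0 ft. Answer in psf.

K_a = (1 − sin φ)/(1 + sin φ) = 0.2234.
σ_v = γz + q = 109.0 × 6.0 + 931 = 1585 psf.
σ_h = K_a σ_v = 0.2234 × 1585 = 354.2 psf.

354 psf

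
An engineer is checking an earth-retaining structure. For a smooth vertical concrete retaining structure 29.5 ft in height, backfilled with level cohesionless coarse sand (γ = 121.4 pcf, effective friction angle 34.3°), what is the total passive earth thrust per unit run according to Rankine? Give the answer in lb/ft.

K_p = tan²(45° + φ/2) = 3.582.
P_p = ½ K_p γ H² = 0.5 × 3.582 × 121.4 × 29.5² = 189200 lb/ft.

189000 lb/ft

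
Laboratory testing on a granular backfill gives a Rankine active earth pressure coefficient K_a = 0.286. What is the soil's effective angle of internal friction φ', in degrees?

33.7°

K_a = tan²(45° − φ/2) ⇒ 45° − φ/2 = arctan(√0.286) = 28.14°.
φ = 2(45° − 28.14°) = 33.73°.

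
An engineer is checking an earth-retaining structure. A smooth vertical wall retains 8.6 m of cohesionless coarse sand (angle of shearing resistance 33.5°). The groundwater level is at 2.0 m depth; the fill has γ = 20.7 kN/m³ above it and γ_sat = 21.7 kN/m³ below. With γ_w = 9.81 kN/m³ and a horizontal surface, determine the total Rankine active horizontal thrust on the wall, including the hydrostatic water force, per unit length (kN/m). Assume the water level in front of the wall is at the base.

379 kN/m

K_a = tan²(45° − φ/2) = 0.2887.
γ' = 21.7 − 9.81 = 11.89 kN/m³. Depth below WT = 6.6 m.
σ'_h at WT = K_a γ d_w = 11.95 kPa; at base = 11.95 + K_a γ' × 6.6 = 34.61 kPa.
P₁ (0–2.0 m) = ½×11.95×2.0 = 11.95. P₂ (2.0–8.6 m) = ½(11.95+34.61)×6.6 = 153.7.
P_w = ½ γ_w h₂² = 0.5×9.81×6.6² = 213.7. Total = 11.95+153.7+213.7 = 379.3 kN/m.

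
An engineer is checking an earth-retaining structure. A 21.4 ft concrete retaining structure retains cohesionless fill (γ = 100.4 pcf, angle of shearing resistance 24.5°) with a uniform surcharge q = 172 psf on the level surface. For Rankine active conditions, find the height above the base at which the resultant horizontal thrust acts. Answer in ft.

K_a = 0.4137.
Triangular part P₁ = ½K_aγH² = 9512 at H/3 = 7.133 ft; rectangular part P₂ = K_a q H = 1523 at H/2 = 10.70 ft.
ȳ = (P₁·7.133 + P₂·10.70)/(P₁+P₂) = 7.626 ft.

7.63 ft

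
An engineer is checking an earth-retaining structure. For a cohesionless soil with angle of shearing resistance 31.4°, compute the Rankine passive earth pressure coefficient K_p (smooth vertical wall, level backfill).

K_p = (1 + sin φ)/(1 − sin φ) = tan²(45° + 31.4°/2) = 3.175.

3.18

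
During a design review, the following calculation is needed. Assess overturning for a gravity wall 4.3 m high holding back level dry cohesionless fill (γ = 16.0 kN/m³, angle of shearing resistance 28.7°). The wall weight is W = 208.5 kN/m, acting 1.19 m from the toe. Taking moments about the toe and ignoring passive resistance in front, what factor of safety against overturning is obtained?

3.33

K_a = tan²(45° − 28.7°/2) = 0.3511.
P_a = ½K_aγH² = 0.5×0.3511×16.0×4.3² = 51.94 kN/m, acting at H/3 = 1.433 m above the base.
Overturning moment M_o = P_a × H/3 = 51.94 × 1.433 = 74.45.
Resisting moment M_r = W × 1.19 = 208.5 × 1.19 = 248.1.
FS_overturning = M_r/M_o = 248.1/74.45 = 3.333.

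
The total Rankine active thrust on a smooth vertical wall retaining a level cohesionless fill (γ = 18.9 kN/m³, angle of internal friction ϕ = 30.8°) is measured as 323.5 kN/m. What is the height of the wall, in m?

K_a = 0.3227. P_a = ½ K_a γ H² ⇒ H = √(2P_a/(K_a γ)).
H = √(2×323.5/(0.3227×18.9)) = 10.30 m.

10.3 m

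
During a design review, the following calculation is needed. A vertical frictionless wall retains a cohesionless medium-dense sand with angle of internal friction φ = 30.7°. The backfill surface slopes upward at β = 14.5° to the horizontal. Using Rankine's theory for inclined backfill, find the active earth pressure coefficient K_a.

K_a = cos β · (cos β − √(cos²β − cos²φ)) / (cos β + √(cos²β − cos²φ)).
cos β = 0.9681, cos φ = 0.8599, √(cos²β − cos²φ) = 0.4449.
K_a = 0.9681 × (0.9681 − 0.4449)/(0.9681 + 0.4449) = 0.3585.

0.358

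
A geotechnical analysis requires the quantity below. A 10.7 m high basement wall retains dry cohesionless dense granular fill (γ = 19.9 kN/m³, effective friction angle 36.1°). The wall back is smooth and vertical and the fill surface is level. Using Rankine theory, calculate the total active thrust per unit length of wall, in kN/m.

K_a = tan²(45° − φ/2) = 0.2585.
P_a = ½ K_a γ H² = 0.5 × 0.2585 × 19.9 × 10.7² = 294.5 kN/m.

294 kN/m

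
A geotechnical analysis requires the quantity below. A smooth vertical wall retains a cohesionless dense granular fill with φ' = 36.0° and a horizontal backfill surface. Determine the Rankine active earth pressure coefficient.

K_a = tan²(45° − φ/2) = tan²(27.00°) = 0.2596.

0.260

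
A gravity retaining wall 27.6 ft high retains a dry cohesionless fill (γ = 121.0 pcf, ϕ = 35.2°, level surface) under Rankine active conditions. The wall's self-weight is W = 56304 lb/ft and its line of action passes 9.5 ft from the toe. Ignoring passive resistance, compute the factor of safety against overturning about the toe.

K_a = tan²(45° − 35.2°/2) = 0.2687.
P_a = ½K_aγH² = 0.5×0.2687×121.0×27.6² = 12380 lb/ft, acting at H/3 = 9.200 ft above the base.
Overturning moment M_o = P_a × H/3 = 12380 × 9.200 = 113900.
Resisting moment M_r = W × 9.5 = 56304 × 9.5 = 534900.
FS_overturning = M_r/M_o = 534900/113900 = 4.695.

4.70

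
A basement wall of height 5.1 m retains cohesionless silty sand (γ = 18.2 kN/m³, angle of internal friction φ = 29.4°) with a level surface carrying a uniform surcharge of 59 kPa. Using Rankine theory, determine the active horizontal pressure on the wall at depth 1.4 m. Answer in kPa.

K_a = (1 − sin φ)/(1 + sin φ) = 0.3415.
σ_v = γz + q = 18.2 × 1.4 + 59 = 84.48 kPa.
σ_h = K_a σ_v = 0.3415 × 84.48 = 28.85 kPa.

28.8 kPa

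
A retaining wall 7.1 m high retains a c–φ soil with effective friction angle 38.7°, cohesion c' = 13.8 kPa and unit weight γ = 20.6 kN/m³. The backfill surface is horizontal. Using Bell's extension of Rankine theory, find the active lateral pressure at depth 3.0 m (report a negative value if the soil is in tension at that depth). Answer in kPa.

K_a = (1 − sin φ)/(1 + sin φ) = 0.2306.
σ_a = K_a γ z − 2c√K_a = 0.2306×20.6×3.0 − 2×13.8×0.4802 = 0.9969 kPa.

0.997 kPa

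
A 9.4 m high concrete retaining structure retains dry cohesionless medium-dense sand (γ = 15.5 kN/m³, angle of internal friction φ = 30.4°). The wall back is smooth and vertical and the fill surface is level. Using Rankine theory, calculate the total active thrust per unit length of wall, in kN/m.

K_a = tan²(45° − φ/2) = 0.3280.
P_a = ½ K_a γ H² = 0.5 × 0.3280 × 15.5 × 9.4² = 224.6 kN/m.

225 kN/m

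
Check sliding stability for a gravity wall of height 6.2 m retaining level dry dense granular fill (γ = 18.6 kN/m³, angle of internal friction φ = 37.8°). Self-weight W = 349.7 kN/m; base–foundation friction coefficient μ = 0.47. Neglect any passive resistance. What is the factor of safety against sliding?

1.92

K_a = tan²(45° − 37.8°/2) = 0.2400.
P_a = ½K_aγH² = 0.5×0.2400×18.6×6.2² = 85.80 kN/m, acting at H/3 = 2.067 m above the base.
FS_sliding = μW / P_a = 0.47×349.7 / 85.80 = 1.916.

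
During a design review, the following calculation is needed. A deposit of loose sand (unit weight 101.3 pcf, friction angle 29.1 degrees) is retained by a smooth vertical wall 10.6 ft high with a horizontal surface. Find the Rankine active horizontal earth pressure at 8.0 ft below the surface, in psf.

K_a = (1 − sin φ)/(1 + sin φ) = 0.3456.
σ_h = K_a γ z = 0.3456 × 101.3 × 8.0 = 280.1 psf.

280 psf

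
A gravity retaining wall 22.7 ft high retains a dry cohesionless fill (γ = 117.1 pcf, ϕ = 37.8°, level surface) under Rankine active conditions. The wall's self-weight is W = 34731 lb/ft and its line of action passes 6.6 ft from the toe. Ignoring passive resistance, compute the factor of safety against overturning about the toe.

4.18

K_a = tan²(45° − 37.8°/2) = 0.2400.
P_a = ½K_aγH² = 0.5×0.2400×117.1×22.7² = 7241 lb/ft, acting at H/3 = 7.567 ft above the base.
Overturning moment M_o = P_a × H/3 = 7241 × 7.567 = 54790.
Resisting moment M_r = W × 6.6 = 34731 × 6.6 = 229200.
FS_overturning = M_r/M_o = 229200/54790 = 4.184.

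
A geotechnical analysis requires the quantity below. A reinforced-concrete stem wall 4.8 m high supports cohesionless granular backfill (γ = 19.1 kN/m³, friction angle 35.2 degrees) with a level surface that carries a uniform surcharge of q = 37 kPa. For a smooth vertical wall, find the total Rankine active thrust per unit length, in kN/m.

K_a = tan²(45° − φ/2) = 0.2687.
Soil triangle: ½ K_a γ H² = 0.5×0.2687×19.1×4.8² = 59.12 kN/m.
Surcharge rectangle: K_a q H = 0.2687×37×4.8 = 47.72 kN/m.
Total = 59.12 + 47.72 = 106.8 kN/m.

107 kN/m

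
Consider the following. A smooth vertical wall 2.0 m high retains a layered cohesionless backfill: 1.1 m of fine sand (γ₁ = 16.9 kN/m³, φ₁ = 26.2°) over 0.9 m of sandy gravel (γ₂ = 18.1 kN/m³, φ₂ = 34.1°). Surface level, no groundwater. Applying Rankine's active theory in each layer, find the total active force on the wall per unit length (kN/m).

K_a1 = tan²(45°−26.2°/2) = 0.3874; K_a2 = tan²(45°−34.1°/2) = 0.2815.
Layer 1: σ at base = K_a1 γ₁ h₁ = 7.202 kPa; P₁ = ½×7.202×1.1 = 3.961.
Layer 2: σ_v at top = γ₁h₁ = 18.59; σ_h top = K_a2×18.59 = 5.234; σ_h base = K_a2×(18.59+18.1×0.9) = 9.820.
P₂ = ½(5.234+9.820)×0.9 = 6.774. Total P_a = 3.961+6.774 = 10.74 kN/m.

10.7 kN/m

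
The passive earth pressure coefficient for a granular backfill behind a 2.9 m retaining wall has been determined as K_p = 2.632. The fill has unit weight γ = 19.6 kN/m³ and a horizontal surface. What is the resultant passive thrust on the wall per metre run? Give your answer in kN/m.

217 kN/m

P = ½ K_p γ H² = 0.5 × 2.632 × 19.6 × 2.9² = 216.9 kN/m.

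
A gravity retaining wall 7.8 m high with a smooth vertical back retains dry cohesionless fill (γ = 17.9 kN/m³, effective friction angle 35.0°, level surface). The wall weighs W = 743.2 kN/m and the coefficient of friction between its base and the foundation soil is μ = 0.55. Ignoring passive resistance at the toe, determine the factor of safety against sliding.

2.77

K_a = tan²(45° − 35.0°/2) = 0.2710.
P_a = ½K_aγH² = 0.5×0.2710×17.9×7.8² = 147.6 kN/m, acting at H/3 = 2.600 m above the base.
FS_sliding = μW / P_a = 0.55×743.2 / 147.6 = 2.770.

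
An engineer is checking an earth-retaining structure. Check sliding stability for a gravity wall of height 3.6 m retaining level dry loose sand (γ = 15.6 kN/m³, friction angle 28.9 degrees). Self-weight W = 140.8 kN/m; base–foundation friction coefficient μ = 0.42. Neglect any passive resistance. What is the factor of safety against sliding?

K_a = tan²(45° − 28.9°/2) = 0.3484.
P_a = ½K_aγH² = 0.5×0.3484×15.6×3.6² = 35.22 kN/m, acting at H/3 = 1.200 m above the base.
FS_sliding = μW / P_a = 0.42×140.8 / 35.22 = 1.679.

1.68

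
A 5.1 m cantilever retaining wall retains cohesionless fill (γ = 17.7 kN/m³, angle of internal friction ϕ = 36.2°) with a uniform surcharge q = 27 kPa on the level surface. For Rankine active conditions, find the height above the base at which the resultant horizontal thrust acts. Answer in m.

K_a = 0.2574.
Triangular part P₁ = ½K_aγH² = 59.25 at H/3 = 1.700 m; rectangular part P₂ = K_a q H = 35.44 at H/2 = 2.550 m.
ȳ = (P₁·1.700 + P₂·2.550)/(P₁+P₂) = 2.018 m.

2.02 m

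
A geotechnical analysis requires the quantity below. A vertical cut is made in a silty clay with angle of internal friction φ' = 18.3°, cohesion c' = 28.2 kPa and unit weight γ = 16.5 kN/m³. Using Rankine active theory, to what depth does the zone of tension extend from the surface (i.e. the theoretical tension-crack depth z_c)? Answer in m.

4.73 m

K_a = tan²(45° − 18.3°/2) = 0.5221; √K_a = 0.7226.
The active pressure is zero where K_a γ z = 2c√K_a, so z_c = 2c/(γ√K_a) = 2×28.2/(16.5×0.7226) = 4.731 m.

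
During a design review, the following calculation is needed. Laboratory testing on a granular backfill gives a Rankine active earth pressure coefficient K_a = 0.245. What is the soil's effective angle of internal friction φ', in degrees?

K_a = tan²(45° − φ/2) ⇒ 45° − φ/2 = arctan(√0.245) = 26.33°.
φ = 2(45° − 26.33°) = 37.33°.

37.3°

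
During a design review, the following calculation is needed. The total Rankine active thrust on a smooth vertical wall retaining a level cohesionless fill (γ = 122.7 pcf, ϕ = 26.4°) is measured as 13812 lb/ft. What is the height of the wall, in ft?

24.2 ft

K_a = 0.3844. P_a = ½ K_a γ H² ⇒ H = √(2P_a/(K_a γ)).
H = √(2×13812/(0.3844×122.7)) = 24.20 ft.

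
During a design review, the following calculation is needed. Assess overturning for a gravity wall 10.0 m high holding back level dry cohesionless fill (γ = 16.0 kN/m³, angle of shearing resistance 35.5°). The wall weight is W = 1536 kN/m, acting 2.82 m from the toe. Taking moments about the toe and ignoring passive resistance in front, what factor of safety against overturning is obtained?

K_a = tan²(45° − 35.5°/2) = 0.2653.
P_a = ½K_aγH² = 0.5×0.2653×16.0×10.0² = 212.2 kN/m, acting at H/3 = 3.333 m above the base.
Overturning moment M_o = P_a × H/3 = 212.2 × 3.333 = 707.4.
Resisting moment M_r = W × 2.82 = 1536 × 2.82 = 4332.
FS_overturning = M_r/M_o = 4332/707.4 = 6.124.

6.12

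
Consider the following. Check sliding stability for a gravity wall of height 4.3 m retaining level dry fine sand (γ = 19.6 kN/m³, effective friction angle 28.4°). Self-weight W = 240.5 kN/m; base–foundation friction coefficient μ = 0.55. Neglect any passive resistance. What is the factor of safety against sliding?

2.05

K_a = tan²(45° − 28.4°/2) = 0.3554.
P_a = ½K_aγH² = 0.5×0.3554×19.6×4.3² = 64.39 kN/m, acting at H/3 = 1.433 m above the base.
FS_sliding = μW / P_a = 0.55×240.5 / 64.39 = 2.054.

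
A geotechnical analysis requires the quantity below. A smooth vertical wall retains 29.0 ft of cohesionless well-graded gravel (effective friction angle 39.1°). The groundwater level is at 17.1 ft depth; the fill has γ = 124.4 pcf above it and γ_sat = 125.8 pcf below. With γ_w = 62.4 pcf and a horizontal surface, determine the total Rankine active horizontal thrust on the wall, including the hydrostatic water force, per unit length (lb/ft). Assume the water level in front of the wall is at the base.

K_a = tan²(45° − φ/2) = 0.2265.
γ' = 125.8 − 62.4 = 63.40 pcf. Depth below WT = 11.9 ft.
σ'_h at WT = K_a γ d_w = 481.8 psf; at base = 481.8 + K_a γ' × 11.9 = 652.7 psf.
P₁ (0–17.1 ft) = ½×481.8×17.1 = 4119. P₂ (17.1–29.0 ft) = ½(481.8+652.7)×11.9 = 6750.
P_w = ½ γ_w h₂² = 0.5×62.4×11.9² = 4418. Total = 4119+6750+4418 = 15290 lb/ft.

15300 lb/ft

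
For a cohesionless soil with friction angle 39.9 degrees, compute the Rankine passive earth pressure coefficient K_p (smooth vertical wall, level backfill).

K_p = (1 + sin φ)/(1 − sin φ) = tan²(45° + 39.9°/2) = 4.578.

4.58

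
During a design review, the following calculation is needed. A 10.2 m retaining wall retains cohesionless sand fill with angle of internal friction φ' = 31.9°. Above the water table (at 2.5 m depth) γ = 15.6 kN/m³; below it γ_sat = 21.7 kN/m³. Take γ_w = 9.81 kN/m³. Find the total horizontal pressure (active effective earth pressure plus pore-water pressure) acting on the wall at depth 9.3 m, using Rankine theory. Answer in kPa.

104 kPa

K_a = (1 − sin φ)/(1 + sin φ) = 0.3085.
γ' = 21.7 − 9.81 = 11.89 kN/m³.
Effective vertical stress at 9.3 m: σ'_v = 15.6×2.5 + 11.89×6.80 = 119.9 kPa.
σ'_h = K_a σ'_v = 0.3085 × 119.9 = 36.98 kPa; u = γ_w × 6.80 = 66.71 kPa.
Total σ_h = 36.98 + 66.71 = 103.7 kPa.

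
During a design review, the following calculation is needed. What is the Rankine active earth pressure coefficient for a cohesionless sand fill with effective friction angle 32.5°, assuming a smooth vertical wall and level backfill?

0.301

K_a = tan²(45° − φ/2) = tan²(28.75°) = 0.3010.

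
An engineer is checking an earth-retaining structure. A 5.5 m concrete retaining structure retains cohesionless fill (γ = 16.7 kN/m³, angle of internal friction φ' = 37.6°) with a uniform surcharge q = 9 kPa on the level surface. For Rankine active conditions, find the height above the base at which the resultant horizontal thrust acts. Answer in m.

K_a = 0.2421.
Triangular part P₁ = ½K_aγH² = 61.16 at H/3 = 1.833 m; rectangular part P₂ = K_a q H = 11.99 at H/2 = 2.750 m.
ȳ = (P₁·1.833 + P₂·2.750)/(P₁+P₂) = 1.984 m.

1.98 m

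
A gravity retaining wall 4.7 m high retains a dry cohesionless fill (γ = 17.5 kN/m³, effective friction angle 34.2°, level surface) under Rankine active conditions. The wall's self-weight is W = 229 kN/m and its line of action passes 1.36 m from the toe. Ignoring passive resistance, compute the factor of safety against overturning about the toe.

K_a = tan²(45° − 34.2°/2) = 0.2803.
P_a = ½K_aγH² = 0.5×0.2803×17.5×4.7² = 54.19 kN/m, acting at H/3 = 1.567 m above the base.
Overturning moment M_o = P_a × H/3 = 54.19 × 1.567 = 84.89.
Resisting moment M_r = W × 1.36 = 229 × 1.36 = 311.4.
FS_overturning = M_r/M_o = 311.4/84.89 = 3.669.

3.67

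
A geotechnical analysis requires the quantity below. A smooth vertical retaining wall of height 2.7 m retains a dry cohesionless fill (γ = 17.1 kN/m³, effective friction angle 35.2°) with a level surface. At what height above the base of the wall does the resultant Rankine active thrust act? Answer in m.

K_a = 0.2687.
The pressure distribution is triangular, so the resultant acts at H/3 above the base = 2.7/3 = 0.9000 m.

0.900 m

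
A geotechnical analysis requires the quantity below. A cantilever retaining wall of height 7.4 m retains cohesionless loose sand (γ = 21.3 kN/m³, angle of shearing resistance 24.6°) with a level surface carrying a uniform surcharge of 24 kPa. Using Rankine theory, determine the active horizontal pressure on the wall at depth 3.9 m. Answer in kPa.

44.1 kPa

K_a = (1 − sin φ)/(1 + sin φ) = 0.4121.
σ_v = γz + q = 21.3 × 3.9 + 24 = 107.1 kPa.
σ_h = K_a σ_v = 0.4121 × 107.1 = 44.13 kPa.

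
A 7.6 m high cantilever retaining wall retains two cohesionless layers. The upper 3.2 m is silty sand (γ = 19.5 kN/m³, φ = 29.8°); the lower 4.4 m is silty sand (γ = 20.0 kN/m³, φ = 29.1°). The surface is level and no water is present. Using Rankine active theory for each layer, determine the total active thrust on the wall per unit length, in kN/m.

K_a1 = tan²(45°−29.8°/2) = 0.3360; K_a2 = tan²(45°−29.1°/2) = 0.3456.
Layer 1: σ at base = K_a1 γ₁ h₁ = 20.97 kPa; P₁ = ½×20.97×3.2 = 33.55.
Layer 2: σ_v at top = γ₁h₁ = 62.40; σ_h top = K_a2×62.40 = 21.56; σ_h base = K_a2×(62.40+20.0×4.4) = 51.98.
P₂ = ½(21.56+51.98)×4.4 = 161.8. Total P_a = 33.55+161.8 = 195.3 kN/m.

195 kN/m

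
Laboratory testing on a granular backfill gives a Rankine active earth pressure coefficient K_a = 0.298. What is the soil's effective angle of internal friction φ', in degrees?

K_a = tan²(45° − φ/2) ⇒ 45° − φ/2 = arctan(√0.298) = 28.63°.
φ = 2(45° − 28.63°) = 32.74°.

32.7°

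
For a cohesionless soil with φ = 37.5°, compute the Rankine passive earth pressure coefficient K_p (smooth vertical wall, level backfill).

K_p = (1 + sin φ)/(1 − sin φ) = tan²(45° + 37.5°/2) = 4.112.

4.11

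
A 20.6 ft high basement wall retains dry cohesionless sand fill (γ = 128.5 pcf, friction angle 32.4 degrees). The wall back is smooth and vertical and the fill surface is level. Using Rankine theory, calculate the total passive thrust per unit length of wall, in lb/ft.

K_p = tan²(45° + φ/2) = 3.309.
P_p = ½ K_p γ H² = 0.5 × 3.309 × 128.5 × 20.6² = 90210 lb/ft.

90200 lb/ft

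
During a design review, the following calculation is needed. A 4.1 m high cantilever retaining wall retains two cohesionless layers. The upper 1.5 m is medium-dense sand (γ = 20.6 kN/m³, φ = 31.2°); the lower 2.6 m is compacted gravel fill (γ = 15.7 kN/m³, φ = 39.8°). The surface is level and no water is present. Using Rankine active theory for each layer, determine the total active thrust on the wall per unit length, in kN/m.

36.6 kN/m

K_a1 = tan²(45°−31.2°/2) = 0.3175; K_a2 = tan²(45°−39.8°/2) = 0.2194.
Layer 1: σ at base = K_a1 γ₁ h₁ = 9.811 kPa; P₁ = ½×9.811×1.5 = 7.358.
Layer 2: σ_v at top = γ₁h₁ = 30.90; σ_h top = K_a2×30.90 = 6.780; σ_h base = K_a2×(30.90+15.7×2.6) = 15.74.
P₂ = ½(6.780+15.74)×2.6 = 29.27. Total P_a = 7.358+29.27 = 36.63 kN/m.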